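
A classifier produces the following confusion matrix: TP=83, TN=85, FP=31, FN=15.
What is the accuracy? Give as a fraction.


Accuracy = (TP + TN) / (TP + TN + FP + FN) = (83 + 85) / 214 = 84/107.

84/107


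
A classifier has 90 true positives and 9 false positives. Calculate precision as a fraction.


Precision = TP / (TP + FP) = 90 / 99 = 10/11.

10/11


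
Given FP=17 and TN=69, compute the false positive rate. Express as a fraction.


FPR = FP / (FP + TN) = 17 / 86 = 17/86.

17/86


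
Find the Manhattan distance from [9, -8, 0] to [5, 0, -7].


d = sum of absolute differences: |9-5|=4 + |-8-0|=8 + |0--7|=7 = 19.

19


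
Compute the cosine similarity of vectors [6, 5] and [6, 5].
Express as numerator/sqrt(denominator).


dot = 61. |a|^2 = 61, |b|^2 = 61. cos = 61/sqrt(3721).

61/sqrt(3721)


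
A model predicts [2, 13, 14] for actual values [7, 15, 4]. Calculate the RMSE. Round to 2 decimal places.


MSE = 43.0000. RMSE = sqrt(43.0000) = 6.56.

6.56


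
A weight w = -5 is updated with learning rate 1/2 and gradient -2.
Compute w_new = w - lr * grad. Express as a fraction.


w_new = -5 - 1/2 * -2 = -5 - -1 = -4.

-4


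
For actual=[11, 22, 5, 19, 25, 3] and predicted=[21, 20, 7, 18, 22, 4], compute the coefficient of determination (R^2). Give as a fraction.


Mean(y) = 85/6. SS_res = 119. SS_tot = 2525/6. R^2 = 1 - 119/(2525/6) = 1811/2525.

1811/2525


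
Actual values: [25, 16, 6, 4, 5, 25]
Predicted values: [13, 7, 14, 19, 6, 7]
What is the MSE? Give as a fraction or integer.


MSE = (1/6) * ((25-13)^2=144 + (16-7)^2=81 + (6-14)^2=64 + (4-19)^2=225 + (5-6)^2=1 + (25-7)^2=324). Sum = 839. MSE = 839/6.

839/6


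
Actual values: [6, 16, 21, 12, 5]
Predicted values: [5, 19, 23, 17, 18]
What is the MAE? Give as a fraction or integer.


MAE = (1/5) * (|6-5|=1 + |16-19|=3 + |21-23|=2 + |12-17|=5 + |5-18|=13). Sum = 24. MAE = 24/5.

24/5


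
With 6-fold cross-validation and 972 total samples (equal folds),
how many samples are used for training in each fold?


Each validation fold has 972/6 = 162 samples. Training set = 972 - 162 = 810.

810


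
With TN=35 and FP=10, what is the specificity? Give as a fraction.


Specificity = TN / (TN + FP) = 35 / 45 = 7/9.

7/9


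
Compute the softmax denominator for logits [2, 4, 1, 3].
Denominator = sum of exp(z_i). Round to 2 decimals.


Denom = e^2=7.3891 + e^4=54.5982 + e^1=2.7183 + e^3=20.0855. Sum = 84.7911, which rounds to 84.79.

84.79


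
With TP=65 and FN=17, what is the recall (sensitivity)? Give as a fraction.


Recall = TP / (TP + FN) = 65 / 82 = 65/82.

65/82


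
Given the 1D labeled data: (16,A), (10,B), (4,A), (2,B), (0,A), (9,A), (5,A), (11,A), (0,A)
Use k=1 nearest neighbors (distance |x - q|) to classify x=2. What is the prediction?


Distances: |16-2|=14, |10-2|=8, |4-2|=2, |2-2|=0, |0-2|=2, |9-2|=7, |5-2|=3, |11-2|=9, |0-2|=2. 1 nearest: (2,B). Counts: {'B': 1}. Majority class: B.

B


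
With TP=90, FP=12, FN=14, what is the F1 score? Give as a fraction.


Precision = 90/102 = 15/17. Recall = 90/104 = 45/52. F1 = 2*P*R/(P+R) = 90/103.

90/103


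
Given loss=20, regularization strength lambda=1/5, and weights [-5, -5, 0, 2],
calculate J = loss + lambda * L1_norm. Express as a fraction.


L1 norm = sum(|w|) = 12. J = 20 + 1/5 * 12 = 112/5.

112/5


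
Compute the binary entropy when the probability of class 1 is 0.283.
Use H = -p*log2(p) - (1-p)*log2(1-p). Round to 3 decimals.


H = -0.283*log2(0.283) - 0.717*log2(0.717) = 0.860.

0.860


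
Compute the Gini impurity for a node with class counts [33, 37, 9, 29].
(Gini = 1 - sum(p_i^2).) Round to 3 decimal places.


Total = 108. Proportions: 33/108, 37/108, 9/108, 29/108. sum(p_i^2) = 0.2898. Gini = 1 - 0.2898 = 0.7102, which rounds to 0.710.

0.710


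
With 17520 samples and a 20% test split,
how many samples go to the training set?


Test set = 17520 * 20% = 3504. Training set = 17520 - 3504 = 14016.

14016


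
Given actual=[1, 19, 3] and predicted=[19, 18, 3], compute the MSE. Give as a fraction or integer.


MSE = (1/3) * ((1-19)^2=324 + (19-18)^2=1 + (3-3)^2=0). Sum = 325. MSE = 325/3.

325/3


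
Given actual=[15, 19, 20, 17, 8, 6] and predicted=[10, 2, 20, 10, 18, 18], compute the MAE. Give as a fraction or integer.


MAE = (1/6) * (|15-10|=5 + |19-2|=17 + |20-20|=0 + |17-10|=7 + |8-18|=10 + |6-18|=12). Sum = 51. MAE = 17/2.

17/2


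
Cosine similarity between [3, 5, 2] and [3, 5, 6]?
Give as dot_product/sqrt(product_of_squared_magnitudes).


dot = 46. |a|^2 = 38, |b|^2 = 70. cos = 46/sqrt(2660).

46/sqrt(2660)


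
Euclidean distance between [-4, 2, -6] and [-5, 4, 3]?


d = sqrt(sum of squared differences). (-4--5)^2=1, (2-4)^2=4, (-6-3)^2=81. Sum = 86.

sqrt(86)


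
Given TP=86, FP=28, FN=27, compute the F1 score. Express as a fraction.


Precision = 86/114 = 43/57. Recall = 86/113 = 86/113. F1 = 2*P*R/(P+R) = 172/227.

172/227


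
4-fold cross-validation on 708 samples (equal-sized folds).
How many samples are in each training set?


Each validation fold has 708/4 = 177 samples. Training set = 708 - 177 = 531.

531


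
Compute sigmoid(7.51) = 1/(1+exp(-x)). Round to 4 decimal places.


sigma(7.51) = 1/(1+e^(-7.51)) = 1/(1+0.000548) = 1/1.000548 = 0.9995.

0.9995


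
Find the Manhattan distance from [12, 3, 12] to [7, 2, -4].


d = sum of absolute differences: |12-7|=5 + |3-2|=1 + |12--4|=16 = 22.

22


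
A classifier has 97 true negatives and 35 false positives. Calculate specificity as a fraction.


Specificity = TN / (TN + FP) = 97 / 132 = 97/132.

97/132


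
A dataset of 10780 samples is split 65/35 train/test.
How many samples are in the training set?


Test set = 10780 * 35% = 3773. Training set = 10780 - 3773 = 7007.

7007


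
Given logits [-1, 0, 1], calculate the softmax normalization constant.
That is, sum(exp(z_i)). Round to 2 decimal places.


Denom = e^-1=0.3679 + e^0=1.0000 + e^1=2.7183. Sum = 4.0862, which rounds to 4.09.

4.09


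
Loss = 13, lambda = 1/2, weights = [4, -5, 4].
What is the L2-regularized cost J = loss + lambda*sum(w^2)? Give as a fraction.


L2 sq norm = sum(w^2) = 57. J = 13 + 1/2 * 57 = 83/2.

83/2


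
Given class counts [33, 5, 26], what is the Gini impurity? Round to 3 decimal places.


Total = 64. Proportions: 33/64, 5/64, 26/64. sum(p_i^2) = 0.4370. Gini = 1 - 0.4370 = 0.5630, which rounds to 0.563.

0.563


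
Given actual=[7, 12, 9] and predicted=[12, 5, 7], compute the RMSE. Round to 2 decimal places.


MSE = 26.0000. RMSE = sqrt(26.0000) = 5.10.

5.10


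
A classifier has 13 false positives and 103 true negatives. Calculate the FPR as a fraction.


FPR = FP / (FP + TN) = 13 / 116 = 13/116.

13/116


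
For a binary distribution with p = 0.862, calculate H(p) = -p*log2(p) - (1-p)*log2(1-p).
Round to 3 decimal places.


H = -0.862*log2(0.862) - 0.138*log2(0.138) = 0.579.

0.579


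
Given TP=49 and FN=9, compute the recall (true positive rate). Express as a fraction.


Recall = TP / (TP + FN) = 49 / 58 = 49/58.

49/58


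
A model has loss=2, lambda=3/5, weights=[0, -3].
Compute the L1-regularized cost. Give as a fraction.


L1 norm = sum(|w|) = 3. J = 2 + 3/5 * 3 = 19/5.

19/5


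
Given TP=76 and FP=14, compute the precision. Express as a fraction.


Precision = TP / (TP + FP) = 76 / 90 = 38/45.

38/45


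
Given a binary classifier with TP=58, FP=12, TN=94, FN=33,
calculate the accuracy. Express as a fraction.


Accuracy = (TP + TN) / (TP + TN + FP + FN) = (58 + 94) / 197 = 152/197.

152/197


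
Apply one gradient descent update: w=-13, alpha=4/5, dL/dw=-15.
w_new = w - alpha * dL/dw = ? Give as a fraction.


w_new = -13 - 4/5 * -15 = -13 - -12 = -1.

-1


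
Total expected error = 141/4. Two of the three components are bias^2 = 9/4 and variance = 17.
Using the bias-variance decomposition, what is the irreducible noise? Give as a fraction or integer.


Total error = bias^2 + variance + irreducible noise. So irreducible noise = 141/4 - 9/4 - 17 = 16.

16


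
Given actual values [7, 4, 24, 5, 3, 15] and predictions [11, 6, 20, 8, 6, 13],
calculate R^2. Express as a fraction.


Mean(y) = 29/3. SS_res = 58. SS_tot = 1018/3. R^2 = 1 - 58/(1018/3) = 422/509.

422/509


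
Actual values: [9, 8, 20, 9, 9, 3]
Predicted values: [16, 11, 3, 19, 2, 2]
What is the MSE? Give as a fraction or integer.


MSE = (1/6) * ((9-16)^2=49 + (8-11)^2=9 + (20-3)^2=289 + (9-19)^2=100 + (9-2)^2=49 + (3-2)^2=1). Sum = 497. MSE = 497/6.

497/6


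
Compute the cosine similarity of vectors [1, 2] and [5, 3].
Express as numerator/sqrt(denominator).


dot = 11. |a|^2 = 5, |b|^2 = 34. cos = 11/sqrt(170).

11/sqrt(170)


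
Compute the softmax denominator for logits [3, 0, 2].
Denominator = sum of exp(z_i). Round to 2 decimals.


Denom = e^3=20.0855 + e^0=1.0000 + e^2=7.3891. Sum = 28.4746, which rounds to 28.47.

28.47


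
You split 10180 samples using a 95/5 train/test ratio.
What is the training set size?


Test set = 10180 * 5% = 509. Training set = 10180 - 509 = 9671.

9671


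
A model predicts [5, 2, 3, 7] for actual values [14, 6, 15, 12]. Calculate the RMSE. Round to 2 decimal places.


MSE = 66.5000. RMSE = sqrt(66.5000) = 8.15.

8.15


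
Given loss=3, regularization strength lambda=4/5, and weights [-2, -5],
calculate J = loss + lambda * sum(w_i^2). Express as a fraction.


L2 sq norm = sum(w^2) = 29. J = 3 + 4/5 * 29 = 131/5.

131/5


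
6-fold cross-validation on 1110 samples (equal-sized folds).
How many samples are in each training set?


Each validation fold has 1110/6 = 185 samples. Training set = 1110 - 185 = 925.

925


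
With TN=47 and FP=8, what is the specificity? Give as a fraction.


Specificity = TN / (TN + FP) = 47 / 55 = 47/55.

47/55


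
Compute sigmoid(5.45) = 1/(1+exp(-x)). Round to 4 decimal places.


sigma(5.45) = 1/(1+e^(-5.45)) = 1/(1+0.004296) = 1/1.004296 = 0.9957.

0.9957


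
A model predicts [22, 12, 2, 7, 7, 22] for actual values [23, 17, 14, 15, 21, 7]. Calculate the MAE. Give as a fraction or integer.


MAE = (1/6) * (|23-22|=1 + |17-12|=5 + |14-2|=12 + |15-7|=8 + |21-7|=14 + |7-22|=15). Sum = 55. MAE = 55/6.

55/6


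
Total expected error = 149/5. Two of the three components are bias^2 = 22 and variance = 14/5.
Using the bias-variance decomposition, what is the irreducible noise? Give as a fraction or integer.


Total error = bias^2 + variance + irreducible noise. So irreducible noise = 149/5 - 22 - 14/5 = 5.

5


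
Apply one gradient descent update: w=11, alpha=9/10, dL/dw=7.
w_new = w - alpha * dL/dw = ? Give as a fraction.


w_new = 11 - 9/10 * 7 = 11 - 63/10 = 47/10.

47/10


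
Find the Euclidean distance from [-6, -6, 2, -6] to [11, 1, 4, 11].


d = sqrt(sum of squared differences). (-6-11)^2=289, (-6-1)^2=49, (2-4)^2=4, (-6-11)^2=289. Sum = 631.

sqrt(631)


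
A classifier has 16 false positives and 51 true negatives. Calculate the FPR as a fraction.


FPR = FP / (FP + TN) = 16 / 67 = 16/67.

16/67


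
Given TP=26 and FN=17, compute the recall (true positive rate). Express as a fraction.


Recall = TP / (TP + FN) = 26 / 43 = 26/43.

26/43


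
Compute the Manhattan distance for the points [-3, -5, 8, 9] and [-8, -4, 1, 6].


d = sum of absolute differences: |-3--8|=5 + |-5--4|=1 + |8-1|=7 + |9-6|=3 = 16.

16


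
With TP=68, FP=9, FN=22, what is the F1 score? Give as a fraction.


Precision = 68/77 = 68/77. Recall = 68/90 = 34/45. F1 = 2*P*R/(P+R) = 136/167.

136/167


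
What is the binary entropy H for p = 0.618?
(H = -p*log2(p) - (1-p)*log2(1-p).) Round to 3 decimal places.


H = -0.618*log2(0.618) - 0.382*log2(0.382) = 0.959.

0.959


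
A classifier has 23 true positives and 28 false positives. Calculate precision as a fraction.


Precision = TP / (TP + FP) = 23 / 51 = 23/51.

23/51


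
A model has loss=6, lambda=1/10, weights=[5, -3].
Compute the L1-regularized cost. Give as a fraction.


L1 norm = sum(|w|) = 8. J = 6 + 1/10 * 8 = 34/5.

34/5


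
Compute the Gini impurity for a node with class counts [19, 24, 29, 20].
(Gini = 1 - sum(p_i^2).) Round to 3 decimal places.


Total = 92. Proportions: 19/92, 24/92, 29/92, 20/92. sum(p_i^2) = 0.2573. Gini = 1 - 0.2573 = 0.7427, which rounds to 0.743.

0.743


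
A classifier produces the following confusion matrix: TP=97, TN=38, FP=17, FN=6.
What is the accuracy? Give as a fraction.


Accuracy = (TP + TN) / (TP + TN + FP + FN) = (97 + 38) / 158 = 135/158.

135/158


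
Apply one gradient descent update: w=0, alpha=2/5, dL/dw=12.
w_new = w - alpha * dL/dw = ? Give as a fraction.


w_new = 0 - 2/5 * 12 = 0 - 24/5 = -24/5.

-24/5


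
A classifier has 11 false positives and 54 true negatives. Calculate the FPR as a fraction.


FPR = FP / (FP + TN) = 11 / 65 = 11/65.

11/65


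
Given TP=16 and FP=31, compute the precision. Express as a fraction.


Precision = TP / (TP + FP) = 16 / 47 = 16/47.

16/47


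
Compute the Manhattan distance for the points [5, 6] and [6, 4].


d = sum of absolute differences: |5-6|=1 + |6-4|=2 = 3.

3


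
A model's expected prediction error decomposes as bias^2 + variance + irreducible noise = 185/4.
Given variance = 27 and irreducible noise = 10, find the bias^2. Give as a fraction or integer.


Total error = bias^2 + variance + irreducible noise. So bias^2 = 185/4 - 27 - 10 = 37/4.

37/4


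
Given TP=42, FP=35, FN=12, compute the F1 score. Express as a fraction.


Precision = 42/77 = 6/11. Recall = 42/54 = 7/9. F1 = 2*P*R/(P+R) = 84/131.

84/131


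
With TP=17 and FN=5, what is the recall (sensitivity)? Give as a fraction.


Recall = TP / (TP + FN) = 17 / 22 = 17/22.

17/22


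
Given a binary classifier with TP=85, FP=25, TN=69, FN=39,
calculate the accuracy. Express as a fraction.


Accuracy = (TP + TN) / (TP + TN + FP + FN) = (85 + 69) / 218 = 77/109.

77/109


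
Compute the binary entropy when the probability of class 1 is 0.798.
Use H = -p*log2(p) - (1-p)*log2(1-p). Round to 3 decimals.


H = -0.798*log2(0.798) - 0.202*log2(0.202) = 0.726.

0.726


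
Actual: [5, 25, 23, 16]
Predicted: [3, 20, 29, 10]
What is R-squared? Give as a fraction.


Mean(y) = 69/4. SS_res = 101. SS_tot = 979/4. R^2 = 1 - 101/(979/4) = 575/979.

575/979


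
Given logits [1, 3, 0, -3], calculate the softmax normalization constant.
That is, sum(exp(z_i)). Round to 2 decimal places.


Denom = e^1=2.7183 + e^3=20.0855 + e^0=1.0000 + e^-3=0.0498. Sum = 23.8536, which rounds to 23.85.

23.85


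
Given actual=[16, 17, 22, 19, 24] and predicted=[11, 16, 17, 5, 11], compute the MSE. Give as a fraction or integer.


MSE = (1/5) * ((16-11)^2=25 + (17-16)^2=1 + (22-17)^2=25 + (19-5)^2=196 + (24-11)^2=169). Sum = 416. MSE = 416/5.

416/5


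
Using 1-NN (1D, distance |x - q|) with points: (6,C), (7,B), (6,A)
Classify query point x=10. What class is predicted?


Distances: |6-10|=4, |7-10|=3, |6-10|=4. 1 nearest: (7,B). Counts: {'B': 1}. Majority class: B.

B


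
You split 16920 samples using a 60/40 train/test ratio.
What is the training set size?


Test set = 16920 * 40% = 6768. Training set = 16920 - 6768 = 10152.

10152


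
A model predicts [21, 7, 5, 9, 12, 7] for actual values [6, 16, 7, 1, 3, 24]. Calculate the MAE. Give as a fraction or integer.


MAE = (1/6) * (|6-21|=15 + |16-7|=9 + |7-5|=2 + |1-9|=8 + |3-12|=9 + |24-7|=17). Sum = 60. MAE = 10.

10


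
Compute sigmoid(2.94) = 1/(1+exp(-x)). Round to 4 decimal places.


sigma(2.94) = 1/(1+e^(-2.94)) = 1/(1+0.052866) = 1/1.052866 = 0.9498.

0.9498


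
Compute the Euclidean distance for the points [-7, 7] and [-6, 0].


d = sqrt(sum of squared differences). (-7--6)^2=1, (7-0)^2=49. Sum = 50.

sqrt(50)


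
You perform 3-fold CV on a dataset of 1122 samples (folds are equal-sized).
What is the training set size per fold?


Each validation fold has 1122/3 = 374 samples. Training set = 1122 - 374 = 748.

748


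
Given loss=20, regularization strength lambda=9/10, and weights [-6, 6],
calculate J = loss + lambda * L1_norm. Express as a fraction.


L1 norm = sum(|w|) = 12. J = 20 + 9/10 * 12 = 154/5.

154/5


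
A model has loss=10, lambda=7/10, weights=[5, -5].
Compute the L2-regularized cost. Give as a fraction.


L2 sq norm = sum(w^2) = 50. J = 10 + 7/10 * 50 = 45.

45


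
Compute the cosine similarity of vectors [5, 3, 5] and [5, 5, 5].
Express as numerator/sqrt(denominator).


dot = 65. |a|^2 = 59, |b|^2 = 75. cos = 65/sqrt(4425).

65/sqrt(4425)


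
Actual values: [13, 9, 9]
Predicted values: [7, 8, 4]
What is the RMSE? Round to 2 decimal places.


MSE = 20.6667. RMSE = sqrt(20.6667) = 4.55.

4.55


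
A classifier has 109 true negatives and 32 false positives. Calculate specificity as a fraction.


Specificity = TN / (TN + FP) = 109 / 141 = 109/141.

109/141


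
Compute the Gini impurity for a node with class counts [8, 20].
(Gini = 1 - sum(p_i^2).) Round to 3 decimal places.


Total = 28. Proportions: 8/28, 20/28. sum(p_i^2) = 0.5918. Gini = 1 - 0.5918 = 0.4082, which rounds to 0.408.

0.408


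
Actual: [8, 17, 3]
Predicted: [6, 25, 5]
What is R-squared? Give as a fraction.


Mean(y) = 28/3. SS_res = 72. SS_tot = 302/3. R^2 = 1 - 72/(302/3) = 43/151.

43/151


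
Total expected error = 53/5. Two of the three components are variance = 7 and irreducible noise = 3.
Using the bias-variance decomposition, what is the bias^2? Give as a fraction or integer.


Total error = bias^2 + variance + irreducible noise. So bias^2 = 53/5 - 7 - 3 = 3/5.

3/5


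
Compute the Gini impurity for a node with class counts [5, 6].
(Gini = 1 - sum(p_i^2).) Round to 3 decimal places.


Total = 11. Proportions: 5/11, 6/11. sum(p_i^2) = 0.5041. Gini = 1 - 0.5041 = 0.4959, which rounds to 0.496.

0.496


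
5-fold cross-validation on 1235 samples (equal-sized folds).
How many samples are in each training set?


Each validation fold has 1235/5 = 247 samples. Training set = 1235 - 247 = 988.

988


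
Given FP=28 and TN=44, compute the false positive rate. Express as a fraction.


FPR = FP / (FP + TN) = 28 / 72 = 7/18.

7/18


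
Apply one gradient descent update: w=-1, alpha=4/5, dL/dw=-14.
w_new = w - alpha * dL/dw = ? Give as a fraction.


w_new = -1 - 4/5 * -14 = -1 - -56/5 = 51/5.

51/5


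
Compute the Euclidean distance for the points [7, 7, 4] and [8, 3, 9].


d = sqrt(sum of squared differences). (7-8)^2=1, (7-3)^2=16, (4-9)^2=25. Sum = 42.

sqrt(42)


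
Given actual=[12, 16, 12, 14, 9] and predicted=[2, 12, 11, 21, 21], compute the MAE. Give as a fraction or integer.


MAE = (1/5) * (|12-2|=10 + |16-12|=4 + |12-11|=1 + |14-21|=7 + |9-21|=12). Sum = 34. MAE = 34/5.

34/5


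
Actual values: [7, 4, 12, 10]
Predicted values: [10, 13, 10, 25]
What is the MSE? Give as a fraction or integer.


MSE = (1/4) * ((7-10)^2=9 + (4-13)^2=81 + (12-10)^2=4 + (10-25)^2=225). Sum = 319. MSE = 319/4.

319/4


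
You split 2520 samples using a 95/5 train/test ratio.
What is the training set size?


Test set = 2520 * 5% = 126. Training set = 2520 - 126 = 2394.

2394


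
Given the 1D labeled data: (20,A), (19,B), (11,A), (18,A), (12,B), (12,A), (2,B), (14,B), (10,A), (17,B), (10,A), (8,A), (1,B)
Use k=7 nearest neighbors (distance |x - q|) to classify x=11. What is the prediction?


Distances: |20-11|=9, |19-11|=8, |11-11|=0, |18-11|=7, |12-11|=1, |12-11|=1, |2-11|=9, |14-11|=3, |10-11|=1, |17-11|=6, |10-11|=1, |8-11|=3, |1-11|=10. 7 nearest: (11,A), (12,A), (10,A), (10,A), (12,B), (8,A), (14,B). Counts: {'A': 5, 'B': 2}. Majority class: A.

A


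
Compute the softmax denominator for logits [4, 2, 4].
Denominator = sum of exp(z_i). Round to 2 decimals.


Denom = e^4=54.5982 + e^2=7.3891 + e^4=54.5982. Sum = 116.5855, which rounds to 116.59.

116.59


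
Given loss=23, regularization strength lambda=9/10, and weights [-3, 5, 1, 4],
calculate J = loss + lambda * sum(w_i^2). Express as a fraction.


L2 sq norm = sum(w^2) = 51. J = 23 + 9/10 * 51 = 689/10.

689/10


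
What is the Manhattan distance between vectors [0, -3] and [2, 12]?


d = sum of absolute differences: |0-2|=2 + |-3-12|=15 = 17.

17


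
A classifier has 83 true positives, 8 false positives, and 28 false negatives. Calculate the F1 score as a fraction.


Precision = 83/91 = 83/91. Recall = 83/111 = 83/111. F1 = 2*P*R/(P+R) = 83/101.

83/101


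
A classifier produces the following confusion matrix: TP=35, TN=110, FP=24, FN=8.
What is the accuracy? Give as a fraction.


Accuracy = (TP + TN) / (TP + TN + FP + FN) = (35 + 110) / 177 = 145/177.

145/177


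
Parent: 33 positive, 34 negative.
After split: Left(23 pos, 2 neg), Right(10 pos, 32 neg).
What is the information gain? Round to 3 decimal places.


H(parent) = 0.9998. H(left) = 0.4022, H(right) = 0.7919. Weighted = (25/67)*0.4022 + (42/67)*0.7919 = 0.6465. IG = 0.9998 - 0.6465 = 0.3533, which rounds to 0.353.

0.353


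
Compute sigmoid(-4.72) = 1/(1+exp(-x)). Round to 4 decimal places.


sigma(-4.72) = 1/(1+e^(4.72)) = 1/(1+112.168253) = 1/113.168253 = 0.0088.

0.0088


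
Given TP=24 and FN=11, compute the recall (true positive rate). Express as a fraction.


Recall = TP / (TP + FN) = 24 / 35 = 24/35.

24/35


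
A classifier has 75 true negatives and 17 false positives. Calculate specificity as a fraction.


Specificity = TN / (TN + FP) = 75 / 92 = 75/92.

75/92


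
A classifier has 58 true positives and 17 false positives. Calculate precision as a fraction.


Precision = TP / (TP + FP) = 58 / 75 = 58/75.

58/75


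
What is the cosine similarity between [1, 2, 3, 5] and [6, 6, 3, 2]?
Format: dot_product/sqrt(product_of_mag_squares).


dot = 37. |a|^2 = 39, |b|^2 = 85. cos = 37/sqrt(3315).

37/sqrt(3315)


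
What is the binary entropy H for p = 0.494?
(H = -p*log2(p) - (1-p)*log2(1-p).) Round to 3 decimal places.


H = -0.494*log2(0.494) - 0.506*log2(0.506) = 1.000.

1.000


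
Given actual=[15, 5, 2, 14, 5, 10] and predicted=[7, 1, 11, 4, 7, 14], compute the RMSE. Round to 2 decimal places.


MSE = 46.8333. RMSE = sqrt(46.8333) = 6.84.

6.84


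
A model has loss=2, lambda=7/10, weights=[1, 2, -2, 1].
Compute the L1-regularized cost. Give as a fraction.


L1 norm = sum(|w|) = 6. J = 2 + 7/10 * 6 = 31/5.

31/5


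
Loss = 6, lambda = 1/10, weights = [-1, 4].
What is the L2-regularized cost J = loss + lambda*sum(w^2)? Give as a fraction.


L2 sq norm = sum(w^2) = 17. J = 6 + 1/10 * 17 = 77/10.

77/10


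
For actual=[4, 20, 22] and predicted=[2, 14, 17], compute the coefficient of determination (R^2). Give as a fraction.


Mean(y) = 46/3. SS_res = 65. SS_tot = 584/3. R^2 = 1 - 65/(584/3) = 389/584.

389/584


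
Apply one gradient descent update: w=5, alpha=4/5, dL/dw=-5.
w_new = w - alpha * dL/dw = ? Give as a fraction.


w_new = 5 - 4/5 * -5 = 5 - -4 = 9.

9


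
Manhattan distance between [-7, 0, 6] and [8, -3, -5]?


d = sum of absolute differences: |-7-8|=15 + |0--3|=3 + |6--5|=11 = 29.

29


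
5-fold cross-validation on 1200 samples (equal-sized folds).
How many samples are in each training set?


Each validation fold has 1200/5 = 240 samples. Training set = 1200 - 240 = 960.

960


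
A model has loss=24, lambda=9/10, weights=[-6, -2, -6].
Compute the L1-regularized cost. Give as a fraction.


L1 norm = sum(|w|) = 14. J = 24 + 9/10 * 14 = 183/5.

183/5


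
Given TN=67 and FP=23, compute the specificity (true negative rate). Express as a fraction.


Specificity = TN / (TN + FP) = 67 / 90 = 67/90.

67/90


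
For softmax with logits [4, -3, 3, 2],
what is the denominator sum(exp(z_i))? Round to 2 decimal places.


Denom = e^4=54.5982 + e^-3=0.0498 + e^3=20.0855 + e^2=7.3891. Sum = 82.1226, which rounds to 82.12.

82.12


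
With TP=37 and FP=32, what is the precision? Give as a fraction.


Precision = TP / (TP + FP) = 37 / 69 = 37/69.

37/69


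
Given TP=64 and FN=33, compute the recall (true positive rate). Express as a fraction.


Recall = TP / (TP + FN) = 64 / 97 = 64/97.

64/97


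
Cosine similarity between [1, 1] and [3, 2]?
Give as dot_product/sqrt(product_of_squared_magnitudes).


dot = 5. |a|^2 = 2, |b|^2 = 13. cos = 5/sqrt(26).

5/sqrt(26)


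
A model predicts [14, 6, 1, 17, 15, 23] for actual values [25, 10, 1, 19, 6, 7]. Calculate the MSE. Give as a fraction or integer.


MSE = (1/6) * ((25-14)^2=121 + (10-6)^2=16 + (1-1)^2=0 + (19-17)^2=4 + (6-15)^2=81 + (7-23)^2=256). Sum = 478. MSE = 239/3.

239/3


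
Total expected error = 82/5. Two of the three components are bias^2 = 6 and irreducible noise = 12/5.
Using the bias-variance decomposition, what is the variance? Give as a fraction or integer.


Total error = bias^2 + variance + irreducible noise. So variance = 82/5 - 6 - 12/5 = 8.

8


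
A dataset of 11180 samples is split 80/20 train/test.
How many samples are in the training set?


Test set = 11180 * 20% = 2236. Training set = 11180 - 2236 = 8944.

8944


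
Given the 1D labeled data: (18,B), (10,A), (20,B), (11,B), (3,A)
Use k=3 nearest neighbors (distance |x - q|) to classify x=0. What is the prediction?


Distances: |18-0|=18, |10-0|=10, |20-0|=20, |11-0|=11, |3-0|=3. 3 nearest: (3,A), (10,A), (11,B). Counts: {'A': 2, 'B': 1}. Majority class: A.

A


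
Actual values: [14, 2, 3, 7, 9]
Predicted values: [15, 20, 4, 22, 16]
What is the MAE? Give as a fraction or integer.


MAE = (1/5) * (|14-15|=1 + |2-20|=18 + |3-4|=1 + |7-22|=15 + |9-16|=7). Sum = 42. MAE = 42/5.

42/5


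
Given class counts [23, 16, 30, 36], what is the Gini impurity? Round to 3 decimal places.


Total = 105. Proportions: 23/105, 16/105, 30/105, 36/105. sum(p_i^2) = 0.2704. Gini = 1 - 0.2704 = 0.7296, which rounds to 0.730.

0.730


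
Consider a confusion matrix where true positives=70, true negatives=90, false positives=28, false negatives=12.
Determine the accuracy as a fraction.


Accuracy = (TP + TN) / (TP + TN + FP + FN) = (70 + 90) / 200 = 4/5.

4/5


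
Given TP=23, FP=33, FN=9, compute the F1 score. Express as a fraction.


Precision = 23/56 = 23/56. Recall = 23/32 = 23/32. F1 = 2*P*R/(P+R) = 23/44.

23/44


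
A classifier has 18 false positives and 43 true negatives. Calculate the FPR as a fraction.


FPR = FP / (FP + TN) = 18 / 61 = 18/61.

18/61


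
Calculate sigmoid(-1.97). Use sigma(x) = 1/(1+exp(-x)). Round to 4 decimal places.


sigma(-1.97) = 1/(1+e^(1.97)) = 1/(1+7.170676) = 1/8.170676 = 0.1224.

0.1224


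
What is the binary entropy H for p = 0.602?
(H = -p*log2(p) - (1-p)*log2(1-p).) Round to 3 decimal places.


H = -0.602*log2(0.602) - 0.398*log2(0.398) = 0.970.

0.970


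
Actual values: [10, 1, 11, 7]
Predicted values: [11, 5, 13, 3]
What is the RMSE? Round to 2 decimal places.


MSE = 9.2500. RMSE = sqrt(9.2500) = 3.04.

3.04


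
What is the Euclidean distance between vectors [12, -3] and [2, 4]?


d = sqrt(sum of squared differences). (12-2)^2=100, (-3-4)^2=49. Sum = 149.

sqrt(149)


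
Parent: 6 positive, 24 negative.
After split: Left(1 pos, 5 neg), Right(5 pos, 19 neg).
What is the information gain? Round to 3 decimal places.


H(parent) = 0.7219. H(left) = 0.6500, H(right) = 0.7383. Weighted = (6/30)*0.6500 + (24/30)*0.7383 = 0.7206. IG = 0.7219 - 0.7206 = 0.0013, which rounds to 0.001.

0.001


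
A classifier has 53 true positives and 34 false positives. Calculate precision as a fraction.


Precision = TP / (TP + FP) = 53 / 87 = 53/87.

53/87


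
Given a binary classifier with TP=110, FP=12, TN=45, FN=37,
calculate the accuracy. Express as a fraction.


Accuracy = (TP + TN) / (TP + TN + FP + FN) = (110 + 45) / 204 = 155/204.

155/204


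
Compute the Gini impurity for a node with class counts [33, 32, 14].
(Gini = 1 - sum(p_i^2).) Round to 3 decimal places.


Total = 79. Proportions: 33/79, 32/79, 14/79. sum(p_i^2) = 0.3700. Gini = 1 - 0.3700 = 0.6300, which rounds to 0.630.

0.630


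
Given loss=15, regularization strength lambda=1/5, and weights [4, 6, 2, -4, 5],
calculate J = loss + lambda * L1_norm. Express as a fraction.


L1 norm = sum(|w|) = 21. J = 15 + 1/5 * 21 = 96/5.

96/5


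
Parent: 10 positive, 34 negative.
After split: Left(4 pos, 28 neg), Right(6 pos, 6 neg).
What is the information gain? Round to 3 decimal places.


H(parent) = 0.7732. H(left) = 0.5436, H(right) = 1.0000. Weighted = (32/44)*0.5436 + (12/44)*1.0000 = 0.6681. IG = 0.7732 - 0.6681 = 0.1051, which rounds to 0.105.

0.105


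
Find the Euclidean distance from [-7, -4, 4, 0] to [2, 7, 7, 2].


d = sqrt(sum of squared differences). (-7-2)^2=81, (-4-7)^2=121, (4-7)^2=9, (0-2)^2=4. Sum = 215.

sqrt(215)


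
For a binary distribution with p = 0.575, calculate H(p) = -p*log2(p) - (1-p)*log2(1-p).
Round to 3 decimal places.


H = -0.575*log2(0.575) - 0.425*log2(0.425) = 0.984.

0.984


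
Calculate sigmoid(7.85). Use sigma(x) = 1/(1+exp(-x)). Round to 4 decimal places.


sigma(7.85) = 1/(1+e^(-7.85)) = 1/(1+0.000390) = 1/1.000390 = 0.9996.

0.9996


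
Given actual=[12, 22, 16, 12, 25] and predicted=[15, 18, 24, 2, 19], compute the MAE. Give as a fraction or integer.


MAE = (1/5) * (|12-15|=3 + |22-18|=4 + |16-24|=8 + |12-2|=10 + |25-19|=6). Sum = 31. MAE = 31/5.

31/5


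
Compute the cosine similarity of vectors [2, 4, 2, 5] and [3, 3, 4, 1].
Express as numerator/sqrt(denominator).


dot = 31. |a|^2 = 49, |b|^2 = 35. cos = 31/sqrt(1715).

31/sqrt(1715)


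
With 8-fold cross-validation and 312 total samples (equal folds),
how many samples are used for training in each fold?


Each validation fold has 312/8 = 39 samples. Training set = 312 - 39 = 273.

273


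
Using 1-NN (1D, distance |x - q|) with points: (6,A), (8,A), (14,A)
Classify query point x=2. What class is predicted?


Distances: |6-2|=4, |8-2|=6, |14-2|=12. 1 nearest: (6,A). Counts: {'A': 1}. Majority class: A.

A


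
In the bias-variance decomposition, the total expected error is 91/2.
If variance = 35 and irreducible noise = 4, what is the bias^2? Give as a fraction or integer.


Total error = bias^2 + variance + irreducible noise. So bias^2 = 91/2 - 35 - 4 = 13/2.

13/2


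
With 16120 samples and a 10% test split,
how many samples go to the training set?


Test set = 16120 * 10% = 1612. Training set = 16120 - 1612 = 14508.

14508


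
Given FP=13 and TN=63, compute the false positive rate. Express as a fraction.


FPR = FP / (FP + TN) = 13 / 76 = 13/76.

13/76


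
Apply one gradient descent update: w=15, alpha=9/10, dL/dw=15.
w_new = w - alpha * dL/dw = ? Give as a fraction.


w_new = 15 - 9/10 * 15 = 15 - 27/2 = 3/2.

3/2


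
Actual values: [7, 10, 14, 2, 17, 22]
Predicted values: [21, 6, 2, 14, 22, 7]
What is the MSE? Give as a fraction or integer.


MSE = (1/6) * ((7-21)^2=196 + (10-6)^2=16 + (14-2)^2=144 + (2-14)^2=144 + (17-22)^2=25 + (22-7)^2=225). Sum = 750. MSE = 125.

125


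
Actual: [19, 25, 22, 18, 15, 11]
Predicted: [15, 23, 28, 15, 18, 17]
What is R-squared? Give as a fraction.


Mean(y) = 55/3. SS_res = 110. SS_tot = 370/3. R^2 = 1 - 110/(370/3) = 4/37.

4/37


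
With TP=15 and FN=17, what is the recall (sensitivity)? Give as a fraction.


Recall = TP / (TP + FN) = 15 / 32 = 15/32.

15/32


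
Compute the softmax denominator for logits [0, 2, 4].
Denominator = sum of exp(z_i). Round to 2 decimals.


Denom = e^0=1.0000 + e^2=7.3891 + e^4=54.5982. Sum = 62.9873, which rounds to 62.99.

62.99


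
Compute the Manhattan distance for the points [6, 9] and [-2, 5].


d = sum of absolute differences: |6--2|=8 + |9-5|=4 = 12.

12


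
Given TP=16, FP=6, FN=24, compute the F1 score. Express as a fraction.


Precision = 16/22 = 8/11. Recall = 16/40 = 2/5. F1 = 2*P*R/(P+R) = 16/31.

16/31


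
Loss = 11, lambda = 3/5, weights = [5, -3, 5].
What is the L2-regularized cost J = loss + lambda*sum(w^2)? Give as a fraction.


L2 sq norm = sum(w^2) = 59. J = 11 + 3/5 * 59 = 232/5.

232/5


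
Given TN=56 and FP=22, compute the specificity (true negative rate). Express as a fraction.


Specificity = TN / (TN + FP) = 56 / 78 = 28/39.

28/39


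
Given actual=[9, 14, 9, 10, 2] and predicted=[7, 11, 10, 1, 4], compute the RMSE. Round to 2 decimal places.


MSE = 19.8000. RMSE = sqrt(19.8000) = 4.45.

4.45


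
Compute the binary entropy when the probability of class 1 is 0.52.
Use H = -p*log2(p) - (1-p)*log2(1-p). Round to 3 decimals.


H = -0.52*log2(0.52) - 0.48*log2(0.48) = 0.999.

0.999


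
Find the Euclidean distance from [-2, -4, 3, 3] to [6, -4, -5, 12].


d = sqrt(sum of squared differences). (-2-6)^2=64, (-4--4)^2=0, (3--5)^2=64, (3-12)^2=81. Sum = 209.

sqrt(209)


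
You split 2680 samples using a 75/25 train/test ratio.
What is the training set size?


Test set = 2680 * 25% = 670. Training set = 2680 - 670 = 2010.

2010


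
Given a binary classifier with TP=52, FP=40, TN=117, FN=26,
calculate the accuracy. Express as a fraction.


Accuracy = (TP + TN) / (TP + TN + FP + FN) = (52 + 117) / 235 = 169/235.

169/235


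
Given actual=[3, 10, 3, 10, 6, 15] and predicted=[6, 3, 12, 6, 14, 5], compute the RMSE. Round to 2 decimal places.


MSE = 53.1667. RMSE = sqrt(53.1667) = 7.29.

7.29


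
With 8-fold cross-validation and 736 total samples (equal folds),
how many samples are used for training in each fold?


Each validation fold has 736/8 = 92 samples. Training set = 736 - 92 = 644.

644


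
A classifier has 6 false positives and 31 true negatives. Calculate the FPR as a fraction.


FPR = FP / (FP + TN) = 6 / 37 = 6/37.

6/37


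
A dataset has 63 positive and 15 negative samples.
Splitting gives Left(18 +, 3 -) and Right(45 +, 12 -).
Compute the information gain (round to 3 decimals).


H(parent) = 0.7063. H(left) = 0.5917, H(right) = 0.7425. Weighted = (21/78)*0.5917 + (57/78)*0.7425 = 0.7019. IG = 0.7063 - 0.7019 = 0.0044, which rounds to 0.004.

0.004


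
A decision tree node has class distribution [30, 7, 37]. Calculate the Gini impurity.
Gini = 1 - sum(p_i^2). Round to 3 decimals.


Total = 74. Proportions: 30/74, 7/74, 37/74. sum(p_i^2) = 0.4233. Gini = 1 - 0.4233 = 0.5767, which rounds to 0.577.

0.577


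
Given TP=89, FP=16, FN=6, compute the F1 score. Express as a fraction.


Precision = 89/105 = 89/105. Recall = 89/95 = 89/95. F1 = 2*P*R/(P+R) = 89/100.

89/100


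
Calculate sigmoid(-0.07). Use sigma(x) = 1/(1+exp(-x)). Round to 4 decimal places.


sigma(-0.07) = 1/(1+e^(0.07)) = 1/(1+1.072508) = 1/2.072508 = 0.4825.

0.4825


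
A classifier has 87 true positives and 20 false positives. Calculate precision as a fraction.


Precision = TP / (TP + FP) = 87 / 107 = 87/107.

87/107


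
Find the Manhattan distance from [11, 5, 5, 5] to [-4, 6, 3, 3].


d = sum of absolute differences: |11--4|=15 + |5-6|=1 + |5-3|=2 + |5-3|=2 = 20.

20


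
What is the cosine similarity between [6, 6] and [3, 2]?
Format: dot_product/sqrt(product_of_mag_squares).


dot = 30. |a|^2 = 72, |b|^2 = 13. cos = 30/sqrt(936).

30/sqrt(936)


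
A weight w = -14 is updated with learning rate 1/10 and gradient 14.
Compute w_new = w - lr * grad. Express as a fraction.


w_new = -14 - 1/10 * 14 = -14 - 7/5 = -77/5.

-77/5


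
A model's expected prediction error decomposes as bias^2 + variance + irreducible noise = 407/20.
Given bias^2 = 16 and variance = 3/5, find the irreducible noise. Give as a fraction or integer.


Total error = bias^2 + variance + irreducible noise. So irreducible noise = 407/20 - 16 - 3/5 = 15/4.

15/4


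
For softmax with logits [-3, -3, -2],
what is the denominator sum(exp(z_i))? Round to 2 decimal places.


Denom = e^-3=0.0498 + e^-3=0.0498 + e^-2=0.1353. Sum = 0.2349, which rounds to 0.23.

0.23


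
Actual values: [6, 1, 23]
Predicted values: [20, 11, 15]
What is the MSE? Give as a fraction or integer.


MSE = (1/3) * ((6-20)^2=196 + (1-11)^2=100 + (23-15)^2=64). Sum = 360. MSE = 120.

120


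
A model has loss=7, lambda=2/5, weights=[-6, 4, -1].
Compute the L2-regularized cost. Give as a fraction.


L2 sq norm = sum(w^2) = 53. J = 7 + 2/5 * 53 = 141/5.

141/5


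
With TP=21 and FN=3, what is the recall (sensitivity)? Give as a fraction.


Recall = TP / (TP + FN) = 21 / 24 = 7/8.

7/8


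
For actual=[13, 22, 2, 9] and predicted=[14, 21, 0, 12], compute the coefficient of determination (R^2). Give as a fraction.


Mean(y) = 23/2. SS_res = 15. SS_tot = 209. R^2 = 1 - 15/(209) = 194/209.

194/209


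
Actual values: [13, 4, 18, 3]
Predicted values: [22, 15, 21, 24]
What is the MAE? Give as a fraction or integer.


MAE = (1/4) * (|13-22|=9 + |4-15|=11 + |18-21|=3 + |3-24|=21). Sum = 44. MAE = 11.

11


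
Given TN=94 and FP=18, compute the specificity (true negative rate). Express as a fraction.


Specificity = TN / (TN + FP) = 94 / 112 = 47/56.

47/56


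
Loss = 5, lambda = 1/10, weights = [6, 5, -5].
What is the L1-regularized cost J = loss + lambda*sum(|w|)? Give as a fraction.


L1 norm = sum(|w|) = 16. J = 5 + 1/10 * 16 = 33/5.

33/5


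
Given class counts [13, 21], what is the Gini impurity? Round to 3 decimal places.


Total = 34. Proportions: 13/34, 21/34. sum(p_i^2) = 0.5277. Gini = 1 - 0.5277 = 0.4723, which rounds to 0.472.

0.472


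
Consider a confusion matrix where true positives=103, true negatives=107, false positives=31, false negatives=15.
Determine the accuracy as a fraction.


Accuracy = (TP + TN) / (TP + TN + FP + FN) = (103 + 107) / 256 = 105/128.

105/128


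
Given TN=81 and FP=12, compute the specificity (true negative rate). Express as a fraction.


Specificity = TN / (TN + FP) = 81 / 93 = 27/31.

27/31


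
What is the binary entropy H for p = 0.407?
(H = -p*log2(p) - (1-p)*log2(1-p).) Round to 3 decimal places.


H = -0.407*log2(0.407) - 0.593*log2(0.593) = 0.975.

0.975


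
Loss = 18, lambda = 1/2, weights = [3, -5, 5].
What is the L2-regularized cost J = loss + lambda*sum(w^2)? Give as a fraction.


L2 sq norm = sum(w^2) = 59. J = 18 + 1/2 * 59 = 95/2.

95/2


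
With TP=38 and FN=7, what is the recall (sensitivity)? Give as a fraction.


Recall = TP / (TP + FN) = 38 / 45 = 38/45.

38/45


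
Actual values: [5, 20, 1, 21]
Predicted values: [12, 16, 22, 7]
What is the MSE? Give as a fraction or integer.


MSE = (1/4) * ((5-12)^2=49 + (20-16)^2=16 + (1-22)^2=441 + (21-7)^2=196). Sum = 702. MSE = 351/2.

351/2


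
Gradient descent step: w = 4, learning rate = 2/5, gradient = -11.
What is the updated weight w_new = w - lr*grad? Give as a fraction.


w_new = 4 - 2/5 * -11 = 4 - -22/5 = 42/5.

42/5


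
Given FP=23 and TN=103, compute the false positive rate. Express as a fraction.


FPR = FP / (FP + TN) = 23 / 126 = 23/126.

23/126


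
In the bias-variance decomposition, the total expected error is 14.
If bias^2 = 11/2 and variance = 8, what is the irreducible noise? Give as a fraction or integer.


Total error = bias^2 + variance + irreducible noise. So irreducible noise = 14 - 11/2 - 8 = 1/2.

1/2


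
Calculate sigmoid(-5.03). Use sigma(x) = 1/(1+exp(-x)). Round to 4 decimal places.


sigma(-5.03) = 1/(1+e^(5.03)) = 1/(1+152.933013) = 1/153.933013 = 0.0065.

0.0065


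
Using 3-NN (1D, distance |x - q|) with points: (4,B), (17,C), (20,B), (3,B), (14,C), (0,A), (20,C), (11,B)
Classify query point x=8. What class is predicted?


Distances: |4-8|=4, |17-8|=9, |20-8|=12, |3-8|=5, |14-8|=6, |0-8|=8, |20-8|=12, |11-8|=3. 3 nearest: (11,B), (4,B), (3,B). Counts: {'B': 3}. Majority class: B.

B
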